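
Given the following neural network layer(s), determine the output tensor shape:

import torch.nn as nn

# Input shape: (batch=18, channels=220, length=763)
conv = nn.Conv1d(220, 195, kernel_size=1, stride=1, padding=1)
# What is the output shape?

Input shape: (18, 220, 763)
Output shape: (18, 195, 765)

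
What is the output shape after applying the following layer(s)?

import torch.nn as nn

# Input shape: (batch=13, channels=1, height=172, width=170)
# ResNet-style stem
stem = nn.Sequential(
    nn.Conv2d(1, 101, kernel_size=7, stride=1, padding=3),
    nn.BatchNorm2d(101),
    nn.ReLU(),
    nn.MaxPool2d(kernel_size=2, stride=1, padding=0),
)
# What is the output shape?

Input shape: (13, 1, 172, 170)
  -> after Conv2d 7x7 stride=1: (13, 101, 172, 170)
Output shape: (13, 101, 171, 169)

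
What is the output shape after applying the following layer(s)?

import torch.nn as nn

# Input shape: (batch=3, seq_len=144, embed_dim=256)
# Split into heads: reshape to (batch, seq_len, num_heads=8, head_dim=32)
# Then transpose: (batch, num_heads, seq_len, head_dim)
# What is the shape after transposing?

Input shape: (3, 144, 256)
  -> after reshape: (3, 144, 8, 32)
Output shape: (3, 8, 144, 32)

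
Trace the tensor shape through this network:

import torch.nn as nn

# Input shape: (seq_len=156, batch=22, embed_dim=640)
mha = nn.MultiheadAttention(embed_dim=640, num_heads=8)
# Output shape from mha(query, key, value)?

Input shape: (156, 22, 640)
Output shape: (156, 22, 640)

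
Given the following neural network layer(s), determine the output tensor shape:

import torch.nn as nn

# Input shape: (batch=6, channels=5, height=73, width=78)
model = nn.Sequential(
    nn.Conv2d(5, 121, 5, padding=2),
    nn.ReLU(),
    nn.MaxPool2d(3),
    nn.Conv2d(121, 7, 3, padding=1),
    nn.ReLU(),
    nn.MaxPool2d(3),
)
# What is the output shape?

Input shape: (6, 5, 73, 78)
  -> after first Conv2d: (6, 121, 73, 78)
  -> after first MaxPool2d: (6, 121, 24, 26)
  -> after second Conv2d: (6, 7, 24, 26)
Output shape: (6, 7, 8, 8)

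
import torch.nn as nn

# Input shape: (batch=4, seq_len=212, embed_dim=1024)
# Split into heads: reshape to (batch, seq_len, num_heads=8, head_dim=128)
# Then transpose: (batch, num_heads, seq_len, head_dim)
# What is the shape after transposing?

Input shape: (4, 212, 1024)
  -> after reshape: (4, 212, 8, 128)
Output shape: (4, 8, 212, 128)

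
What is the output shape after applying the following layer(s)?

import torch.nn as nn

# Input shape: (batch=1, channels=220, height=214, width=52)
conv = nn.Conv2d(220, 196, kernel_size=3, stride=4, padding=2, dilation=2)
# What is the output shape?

Input shape: (1, 220, 214, 52)
Output shape: (1, 196, 54, 13)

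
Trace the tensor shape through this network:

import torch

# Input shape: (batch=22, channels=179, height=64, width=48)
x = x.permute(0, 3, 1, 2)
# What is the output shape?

Input shape: (22, 179, 64, 48)
Output shape: (22, 48, 179, 64)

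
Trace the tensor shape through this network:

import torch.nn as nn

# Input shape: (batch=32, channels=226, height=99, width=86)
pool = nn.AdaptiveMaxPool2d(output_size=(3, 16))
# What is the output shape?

Input shape: (32, 226, 99, 86)
Output shape: (32, 226, 3, 16)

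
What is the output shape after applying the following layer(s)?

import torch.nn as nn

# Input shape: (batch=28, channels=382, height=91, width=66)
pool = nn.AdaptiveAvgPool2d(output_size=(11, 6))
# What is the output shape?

Input shape: (28, 382, 91, 66)
Output shape: (28, 382, 11, 6)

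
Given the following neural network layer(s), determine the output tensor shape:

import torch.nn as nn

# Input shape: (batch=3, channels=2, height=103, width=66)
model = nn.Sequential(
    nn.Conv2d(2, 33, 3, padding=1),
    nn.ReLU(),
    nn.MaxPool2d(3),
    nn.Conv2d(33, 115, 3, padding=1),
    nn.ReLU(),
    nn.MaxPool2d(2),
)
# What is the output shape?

Input shape: (3, 2, 103, 66)
  -> after first Conv2d: (3, 33, 103, 66)
  -> after first MaxPool2d: (3, 33, 34, 22)
  -> after second Conv2d: (3, 115, 34, 22)
Output shape: (3, 115, 17, 11)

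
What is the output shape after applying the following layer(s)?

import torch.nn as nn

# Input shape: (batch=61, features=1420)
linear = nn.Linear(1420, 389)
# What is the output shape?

Input shape: (61, 1420)
Output shape: (61, 389)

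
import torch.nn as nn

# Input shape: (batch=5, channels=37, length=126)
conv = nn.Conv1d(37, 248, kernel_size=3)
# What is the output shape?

Input shape: (5, 37, 126)
Output shape: (5, 248, 124)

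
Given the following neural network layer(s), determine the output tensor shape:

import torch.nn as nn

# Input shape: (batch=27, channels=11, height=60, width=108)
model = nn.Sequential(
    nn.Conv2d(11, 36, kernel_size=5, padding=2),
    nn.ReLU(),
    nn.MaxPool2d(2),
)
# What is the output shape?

Input shape: (27, 11, 60, 108)
  -> after Conv2d: (27, 36, 60, 108)
  -> after ReLU: (27, 36, 60, 108)
Output shape: (27, 36, 30, 54)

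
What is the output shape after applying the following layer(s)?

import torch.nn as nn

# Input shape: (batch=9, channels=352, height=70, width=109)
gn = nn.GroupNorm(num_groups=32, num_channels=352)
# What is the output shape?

Input shape: (9, 352, 70, 109)
Output shape: (9, 352, 70, 109)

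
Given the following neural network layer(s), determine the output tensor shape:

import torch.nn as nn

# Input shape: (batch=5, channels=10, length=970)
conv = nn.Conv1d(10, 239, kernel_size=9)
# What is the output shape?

Input shape: (5, 10, 970)
Output shape: (5, 239, 962)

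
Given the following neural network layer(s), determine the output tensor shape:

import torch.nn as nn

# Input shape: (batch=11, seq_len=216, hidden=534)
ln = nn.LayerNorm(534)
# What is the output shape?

Input shape: (11, 216, 534)
Output shape: (11, 216, 534)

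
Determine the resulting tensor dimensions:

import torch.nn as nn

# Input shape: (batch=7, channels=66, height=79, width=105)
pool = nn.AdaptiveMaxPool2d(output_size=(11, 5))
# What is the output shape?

Input shape: (7, 66, 79, 105)
Output shape: (7, 66, 11, 5)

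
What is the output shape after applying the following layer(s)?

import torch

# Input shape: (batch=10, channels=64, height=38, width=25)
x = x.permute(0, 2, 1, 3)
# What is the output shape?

Input shape: (10, 64, 38, 25)
Output shape: (10, 38, 64, 25)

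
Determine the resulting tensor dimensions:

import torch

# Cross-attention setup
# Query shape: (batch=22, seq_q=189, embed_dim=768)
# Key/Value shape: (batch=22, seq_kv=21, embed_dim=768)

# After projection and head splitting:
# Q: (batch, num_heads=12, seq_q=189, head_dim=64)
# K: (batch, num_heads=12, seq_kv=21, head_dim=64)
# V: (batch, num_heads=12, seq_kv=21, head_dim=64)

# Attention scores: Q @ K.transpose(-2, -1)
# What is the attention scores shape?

Input shape: (22, 189, 768)
Output shape: (22, 12, 189, 21)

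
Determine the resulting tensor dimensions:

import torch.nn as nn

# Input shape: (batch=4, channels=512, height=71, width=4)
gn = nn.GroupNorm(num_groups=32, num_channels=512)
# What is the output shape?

Input shape: (4, 512, 71, 4)
Output shape: (4, 512, 71, 4)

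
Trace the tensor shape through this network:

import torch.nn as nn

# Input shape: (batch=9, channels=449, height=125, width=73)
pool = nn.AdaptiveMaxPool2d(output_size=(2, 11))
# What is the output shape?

Input shape: (9, 449, 125, 73)
Output shape: (9, 449, 2, 11)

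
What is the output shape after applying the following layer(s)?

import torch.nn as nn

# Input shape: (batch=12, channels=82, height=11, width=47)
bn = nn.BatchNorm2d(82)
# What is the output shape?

Input shape: (12, 82, 11, 47)
Output shape: (12, 82, 11, 47)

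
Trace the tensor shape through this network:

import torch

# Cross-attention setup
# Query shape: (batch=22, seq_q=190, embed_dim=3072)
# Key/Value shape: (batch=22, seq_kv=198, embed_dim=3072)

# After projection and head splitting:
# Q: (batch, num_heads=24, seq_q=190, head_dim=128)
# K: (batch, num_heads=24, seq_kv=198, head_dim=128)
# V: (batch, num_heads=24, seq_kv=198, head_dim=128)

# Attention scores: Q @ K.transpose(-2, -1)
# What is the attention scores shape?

Input shape: (22, 190, 3072)
Output shape: (22, 24, 190, 198)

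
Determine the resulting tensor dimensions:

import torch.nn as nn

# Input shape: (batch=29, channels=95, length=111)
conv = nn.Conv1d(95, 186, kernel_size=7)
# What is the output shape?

Input shape: (29, 95, 111)
Output shape: (29, 186, 105)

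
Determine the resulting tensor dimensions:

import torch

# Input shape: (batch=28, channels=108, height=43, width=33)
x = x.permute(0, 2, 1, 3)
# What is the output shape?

Input shape: (28, 108, 43, 33)
Output shape: (28, 43, 108, 33)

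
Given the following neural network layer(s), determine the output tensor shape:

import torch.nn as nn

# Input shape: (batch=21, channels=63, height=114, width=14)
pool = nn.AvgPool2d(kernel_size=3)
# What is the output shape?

Input shape: (21, 63, 114, 14)
Output shape: (21, 63, 38, 4)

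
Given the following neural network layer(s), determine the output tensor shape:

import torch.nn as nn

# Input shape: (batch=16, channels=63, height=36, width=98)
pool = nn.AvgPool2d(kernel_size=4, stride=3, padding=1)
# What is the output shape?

Input shape: (16, 63, 36, 98)
Output shape: (16, 63, 12, 33)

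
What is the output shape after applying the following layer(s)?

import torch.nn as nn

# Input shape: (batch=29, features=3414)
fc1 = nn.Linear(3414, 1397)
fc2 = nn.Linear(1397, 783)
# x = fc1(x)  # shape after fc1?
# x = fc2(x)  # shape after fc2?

Input shape: (29, 3414)
  -> after fc1: (29, 1397)
Output shape: (29, 783)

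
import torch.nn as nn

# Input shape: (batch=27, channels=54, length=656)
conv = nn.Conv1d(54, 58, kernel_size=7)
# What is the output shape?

Input shape: (27, 54, 656)
Output shape: (27, 58, 650)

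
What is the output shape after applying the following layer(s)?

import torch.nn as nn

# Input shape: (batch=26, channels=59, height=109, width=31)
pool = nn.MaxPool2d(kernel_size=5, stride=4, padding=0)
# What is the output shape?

Input shape: (26, 59, 109, 31)
Output shape: (26, 59, 27, 7)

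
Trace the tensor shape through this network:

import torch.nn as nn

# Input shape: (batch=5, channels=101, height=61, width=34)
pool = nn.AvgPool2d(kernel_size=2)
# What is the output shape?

Input shape: (5, 101, 61, 34)
Output shape: (5, 101, 30, 17)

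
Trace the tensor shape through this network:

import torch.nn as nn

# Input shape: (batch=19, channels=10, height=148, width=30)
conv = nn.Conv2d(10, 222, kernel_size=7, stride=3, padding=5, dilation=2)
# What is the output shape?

Input shape: (19, 10, 148, 30)
Output shape: (19, 222, 49, 10)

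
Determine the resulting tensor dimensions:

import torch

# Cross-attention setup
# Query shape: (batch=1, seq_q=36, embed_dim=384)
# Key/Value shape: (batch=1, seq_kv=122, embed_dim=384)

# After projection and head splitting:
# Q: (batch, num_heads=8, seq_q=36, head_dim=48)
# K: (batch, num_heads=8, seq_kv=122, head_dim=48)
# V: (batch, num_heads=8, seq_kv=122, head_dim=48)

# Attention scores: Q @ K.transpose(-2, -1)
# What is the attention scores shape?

Input shape: (1, 36, 384)
Output shape: (1, 8, 36, 122)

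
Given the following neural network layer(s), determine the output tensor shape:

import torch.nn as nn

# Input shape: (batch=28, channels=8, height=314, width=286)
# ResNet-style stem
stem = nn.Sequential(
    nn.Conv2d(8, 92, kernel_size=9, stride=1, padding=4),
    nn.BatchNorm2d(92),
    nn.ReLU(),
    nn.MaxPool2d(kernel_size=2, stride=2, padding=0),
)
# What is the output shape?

Input shape: (28, 8, 314, 286)
  -> after Conv2d 9x9 stride=1: (28, 92, 314, 286)
Output shape: (28, 92, 157, 143)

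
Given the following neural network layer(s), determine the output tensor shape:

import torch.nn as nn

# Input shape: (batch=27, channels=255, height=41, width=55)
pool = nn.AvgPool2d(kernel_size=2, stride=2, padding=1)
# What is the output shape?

Input shape: (27, 255, 41, 55)
Output shape: (27, 255, 21, 28)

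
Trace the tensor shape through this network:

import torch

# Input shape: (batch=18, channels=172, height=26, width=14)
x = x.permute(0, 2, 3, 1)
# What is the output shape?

Input shape: (18, 172, 26, 14)
Output shape: (18, 26, 14, 172)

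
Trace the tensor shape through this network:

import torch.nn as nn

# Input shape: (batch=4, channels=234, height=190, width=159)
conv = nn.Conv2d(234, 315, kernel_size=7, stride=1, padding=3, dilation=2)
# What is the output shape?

Input shape: (4, 234, 190, 159)
Output shape: (4, 315, 184, 153)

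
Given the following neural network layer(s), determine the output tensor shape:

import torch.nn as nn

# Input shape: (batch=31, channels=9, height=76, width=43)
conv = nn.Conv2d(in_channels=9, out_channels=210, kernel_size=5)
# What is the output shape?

Input shape: (31, 9, 76, 43)
Output shape: (31, 210, 72, 39)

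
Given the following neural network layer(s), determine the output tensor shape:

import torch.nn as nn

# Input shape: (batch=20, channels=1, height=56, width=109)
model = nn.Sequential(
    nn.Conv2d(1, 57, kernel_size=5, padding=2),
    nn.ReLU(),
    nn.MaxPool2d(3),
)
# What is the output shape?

Input shape: (20, 1, 56, 109)
  -> after Conv2d: (20, 57, 56, 109)
  -> after ReLU: (20, 57, 56, 109)
Output shape: (20, 57, 18, 36)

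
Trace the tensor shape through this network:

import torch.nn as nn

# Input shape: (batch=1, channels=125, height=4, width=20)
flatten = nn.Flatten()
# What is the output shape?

Input shape: (1, 125, 4, 20)
Output shape: (1, 10000)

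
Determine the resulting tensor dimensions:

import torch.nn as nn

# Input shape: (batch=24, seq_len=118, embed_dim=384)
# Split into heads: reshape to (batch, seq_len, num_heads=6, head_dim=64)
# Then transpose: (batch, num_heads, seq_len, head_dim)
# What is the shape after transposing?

Input shape: (24, 118, 384)
  -> after reshape: (24, 118, 6, 64)
Output shape: (24, 6, 118, 64)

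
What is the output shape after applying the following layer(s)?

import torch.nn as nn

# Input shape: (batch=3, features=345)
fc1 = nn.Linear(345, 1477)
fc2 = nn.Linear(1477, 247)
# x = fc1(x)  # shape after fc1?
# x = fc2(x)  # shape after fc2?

Input shape: (3, 345)
  -> after fc1: (3, 1477)
Output shape: (3, 247)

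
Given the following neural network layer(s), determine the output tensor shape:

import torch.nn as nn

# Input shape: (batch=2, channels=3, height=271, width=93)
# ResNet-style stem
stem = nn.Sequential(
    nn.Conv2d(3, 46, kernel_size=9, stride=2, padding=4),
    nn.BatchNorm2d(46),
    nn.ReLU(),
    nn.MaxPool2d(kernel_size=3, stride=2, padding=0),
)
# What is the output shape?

Input shape: (2, 3, 271, 93)
  -> after Conv2d 9x9 stride=2: (2, 46, 136, 47)
Output shape: (2, 46, 67, 23)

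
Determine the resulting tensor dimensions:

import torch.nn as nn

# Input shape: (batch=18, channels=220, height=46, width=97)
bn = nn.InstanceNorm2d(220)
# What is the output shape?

Input shape: (18, 220, 46, 97)
Output shape: (18, 220, 46, 97)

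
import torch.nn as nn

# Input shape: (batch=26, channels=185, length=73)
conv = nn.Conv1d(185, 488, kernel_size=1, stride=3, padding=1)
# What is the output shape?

Input shape: (26, 185, 73)
Output shape: (26, 488, 25)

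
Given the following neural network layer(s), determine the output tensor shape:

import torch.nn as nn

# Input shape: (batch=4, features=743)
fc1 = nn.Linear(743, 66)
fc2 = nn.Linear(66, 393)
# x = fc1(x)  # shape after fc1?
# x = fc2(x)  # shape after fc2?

Input shape: (4, 743)
  -> after fc1: (4, 66)
Output shape: (4, 393)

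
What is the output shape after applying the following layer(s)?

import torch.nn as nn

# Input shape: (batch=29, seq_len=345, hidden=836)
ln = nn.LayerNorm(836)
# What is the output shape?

Input shape: (29, 345, 836)
Output shape: (29, 345, 836)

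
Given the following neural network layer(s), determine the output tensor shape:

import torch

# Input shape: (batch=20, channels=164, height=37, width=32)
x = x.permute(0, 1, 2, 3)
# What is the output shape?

Input shape: (20, 164, 37, 32)
Output shape: (20, 164, 37, 32)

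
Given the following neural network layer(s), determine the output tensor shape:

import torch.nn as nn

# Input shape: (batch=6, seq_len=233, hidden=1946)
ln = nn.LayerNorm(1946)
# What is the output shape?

Input shape: (6, 233, 1946)
Output shape: (6, 233, 1946)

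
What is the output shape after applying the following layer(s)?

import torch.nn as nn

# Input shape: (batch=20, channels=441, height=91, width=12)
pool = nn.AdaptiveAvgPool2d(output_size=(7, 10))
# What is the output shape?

Input shape: (20, 441, 91, 12)
Output shape: (20, 441, 7, 10)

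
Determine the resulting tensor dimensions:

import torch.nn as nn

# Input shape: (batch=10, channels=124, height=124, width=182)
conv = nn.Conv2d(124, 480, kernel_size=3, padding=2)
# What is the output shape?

Input shape: (10, 124, 124, 182)
Output shape: (10, 480, 126, 184)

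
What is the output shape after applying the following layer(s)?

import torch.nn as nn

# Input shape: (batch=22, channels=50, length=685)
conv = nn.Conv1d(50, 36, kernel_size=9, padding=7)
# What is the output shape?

Input shape: (22, 50, 685)
Output shape: (22, 36, 691)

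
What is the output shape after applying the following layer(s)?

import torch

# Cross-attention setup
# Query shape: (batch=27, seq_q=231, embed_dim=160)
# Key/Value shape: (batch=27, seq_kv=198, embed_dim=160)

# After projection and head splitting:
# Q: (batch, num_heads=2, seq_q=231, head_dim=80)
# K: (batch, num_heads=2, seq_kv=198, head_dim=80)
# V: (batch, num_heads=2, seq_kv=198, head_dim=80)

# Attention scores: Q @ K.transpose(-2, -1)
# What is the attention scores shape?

Input shape: (27, 231, 160)
Output shape: (27, 2, 231, 198)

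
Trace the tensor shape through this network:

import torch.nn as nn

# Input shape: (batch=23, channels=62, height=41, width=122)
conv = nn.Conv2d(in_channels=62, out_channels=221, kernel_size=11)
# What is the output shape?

Input shape: (23, 62, 41, 122)
Output shape: (23, 221, 31, 112)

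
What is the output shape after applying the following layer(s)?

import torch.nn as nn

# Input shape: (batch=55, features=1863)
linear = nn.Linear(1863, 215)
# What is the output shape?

Input shape: (55, 1863)
Output shape: (55, 215)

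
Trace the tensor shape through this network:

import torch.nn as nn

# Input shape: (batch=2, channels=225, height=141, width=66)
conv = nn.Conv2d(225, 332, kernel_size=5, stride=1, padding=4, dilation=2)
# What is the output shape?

Input shape: (2, 225, 141, 66)
Output shape: (2, 332, 141, 66)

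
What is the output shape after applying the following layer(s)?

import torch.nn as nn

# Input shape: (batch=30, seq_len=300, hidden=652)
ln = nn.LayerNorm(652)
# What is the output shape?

Input shape: (30, 300, 652)
Output shape: (30, 300, 652)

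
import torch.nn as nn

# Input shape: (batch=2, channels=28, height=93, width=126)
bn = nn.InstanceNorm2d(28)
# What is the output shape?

Input shape: (2, 28, 93, 126)
Output shape: (2, 28, 93, 126)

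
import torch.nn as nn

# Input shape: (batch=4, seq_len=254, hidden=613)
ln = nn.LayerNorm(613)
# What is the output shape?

Input shape: (4, 254, 613)
Output shape: (4, 254, 613)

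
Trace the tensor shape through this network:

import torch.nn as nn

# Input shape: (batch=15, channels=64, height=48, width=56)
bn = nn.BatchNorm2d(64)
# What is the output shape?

Input shape: (15, 64, 48, 56)
Output shape: (15, 64, 48, 56)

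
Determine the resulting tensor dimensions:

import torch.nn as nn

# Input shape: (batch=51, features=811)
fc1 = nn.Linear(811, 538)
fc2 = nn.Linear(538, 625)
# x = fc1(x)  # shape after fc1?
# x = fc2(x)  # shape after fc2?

Input shape: (51, 811)
  -> after fc1: (51, 538)
Output shape: (51, 625)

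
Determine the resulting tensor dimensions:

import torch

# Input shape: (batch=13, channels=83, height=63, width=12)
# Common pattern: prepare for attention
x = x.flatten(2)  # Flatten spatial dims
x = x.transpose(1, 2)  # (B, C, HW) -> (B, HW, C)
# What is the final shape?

Input shape: (13, 83, 63, 12)
  -> after flatten(2): (13, 83, 756)
Output shape: (13, 756, 83)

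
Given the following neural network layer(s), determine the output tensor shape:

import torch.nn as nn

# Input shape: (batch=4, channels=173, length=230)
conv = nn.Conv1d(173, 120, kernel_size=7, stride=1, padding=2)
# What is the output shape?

Input shape: (4, 173, 230)
Output shape: (4, 120, 228)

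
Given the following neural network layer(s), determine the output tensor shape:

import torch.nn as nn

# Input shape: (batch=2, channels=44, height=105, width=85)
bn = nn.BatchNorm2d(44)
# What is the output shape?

Input shape: (2, 44, 105, 85)
Output shape: (2, 44, 105, 85)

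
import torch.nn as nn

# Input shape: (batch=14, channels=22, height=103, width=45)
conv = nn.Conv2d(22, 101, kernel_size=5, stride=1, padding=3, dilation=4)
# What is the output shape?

Input shape: (14, 22, 103, 45)
Output shape: (14, 101, 93, 35)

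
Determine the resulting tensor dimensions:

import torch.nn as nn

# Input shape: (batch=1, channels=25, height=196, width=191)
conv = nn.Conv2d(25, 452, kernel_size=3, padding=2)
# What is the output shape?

Input shape: (1, 25, 196, 191)
Output shape: (1, 452, 198, 193)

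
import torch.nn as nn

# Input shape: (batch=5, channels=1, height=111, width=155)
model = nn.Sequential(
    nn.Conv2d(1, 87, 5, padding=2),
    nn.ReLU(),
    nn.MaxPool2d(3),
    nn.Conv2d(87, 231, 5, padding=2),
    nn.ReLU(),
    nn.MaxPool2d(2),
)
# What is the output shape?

Input shape: (5, 1, 111, 155)
  -> after first Conv2d: (5, 87, 111, 155)
  -> after first MaxPool2d: (5, 87, 37, 51)
  -> after second Conv2d: (5, 231, 37, 51)
Output shape: (5, 231, 18, 25)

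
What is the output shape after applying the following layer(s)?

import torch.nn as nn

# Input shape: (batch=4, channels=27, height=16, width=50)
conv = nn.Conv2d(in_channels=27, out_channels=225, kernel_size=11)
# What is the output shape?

Input shape: (4, 27, 16, 50)
Output shape: (4, 225, 6, 40)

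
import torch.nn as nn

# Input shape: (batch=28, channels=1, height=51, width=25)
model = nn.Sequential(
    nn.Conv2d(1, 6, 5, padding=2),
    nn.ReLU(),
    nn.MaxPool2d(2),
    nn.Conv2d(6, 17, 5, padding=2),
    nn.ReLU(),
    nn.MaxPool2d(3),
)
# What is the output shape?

Input shape: (28, 1, 51, 25)
  -> after first Conv2d: (28, 6, 51, 25)
  -> after first MaxPool2d: (28, 6, 25, 12)
  -> after second Conv2d: (28, 17, 25, 12)
Output shape: (28, 17, 8, 4)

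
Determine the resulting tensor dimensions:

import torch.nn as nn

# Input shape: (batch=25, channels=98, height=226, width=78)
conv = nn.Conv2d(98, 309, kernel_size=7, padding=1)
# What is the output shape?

Input shape: (25, 98, 226, 78)
Output shape: (25, 309, 222, 74)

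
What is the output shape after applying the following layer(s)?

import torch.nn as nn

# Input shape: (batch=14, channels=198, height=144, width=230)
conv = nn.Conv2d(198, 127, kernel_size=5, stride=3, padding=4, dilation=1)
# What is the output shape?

Input shape: (14, 198, 144, 230)
Output shape: (14, 127, 50, 78)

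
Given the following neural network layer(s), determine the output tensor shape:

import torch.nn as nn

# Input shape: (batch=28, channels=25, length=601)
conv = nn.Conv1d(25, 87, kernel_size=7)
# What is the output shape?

Input shape: (28, 25, 601)
Output shape: (28, 87, 595)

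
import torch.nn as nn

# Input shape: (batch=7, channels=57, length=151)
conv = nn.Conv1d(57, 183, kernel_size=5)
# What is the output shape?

Input shape: (7, 57, 151)
Output shape: (7, 183, 147)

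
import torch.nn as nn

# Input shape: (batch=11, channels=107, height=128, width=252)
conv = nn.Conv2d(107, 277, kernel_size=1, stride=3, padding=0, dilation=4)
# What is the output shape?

Input shape: (11, 107, 128, 252)
Output shape: (11, 277, 43, 84)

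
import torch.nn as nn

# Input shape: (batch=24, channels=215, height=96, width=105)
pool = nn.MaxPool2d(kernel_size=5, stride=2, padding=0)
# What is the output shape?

Input shape: (24, 215, 96, 105)
Output shape: (24, 215, 46, 51)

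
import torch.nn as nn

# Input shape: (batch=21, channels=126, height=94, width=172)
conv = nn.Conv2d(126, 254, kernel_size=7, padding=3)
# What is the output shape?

Input shape: (21, 126, 94, 172)
Output shape: (21, 254, 94, 172)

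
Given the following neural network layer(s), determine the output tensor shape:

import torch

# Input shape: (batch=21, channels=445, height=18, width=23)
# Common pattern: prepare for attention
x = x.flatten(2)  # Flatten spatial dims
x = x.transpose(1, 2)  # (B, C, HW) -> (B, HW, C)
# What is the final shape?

Input shape: (21, 445, 18, 23)
  -> after flatten(2): (21, 445, 414)
Output shape: (21, 414, 445)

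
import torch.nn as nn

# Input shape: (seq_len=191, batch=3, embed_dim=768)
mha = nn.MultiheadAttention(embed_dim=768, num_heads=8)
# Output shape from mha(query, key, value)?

Input shape: (191, 3, 768)
Output shape: (191, 3, 768)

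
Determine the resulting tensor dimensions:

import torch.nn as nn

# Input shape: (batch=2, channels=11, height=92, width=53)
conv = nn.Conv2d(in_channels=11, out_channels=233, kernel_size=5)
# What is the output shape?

Input shape: (2, 11, 92, 53)
Output shape: (2, 233, 88, 49)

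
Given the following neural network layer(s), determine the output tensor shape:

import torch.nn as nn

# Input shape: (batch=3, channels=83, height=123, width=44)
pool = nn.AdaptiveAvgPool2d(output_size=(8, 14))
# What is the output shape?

Input shape: (3, 83, 123, 44)
Output shape: (3, 83, 8, 14)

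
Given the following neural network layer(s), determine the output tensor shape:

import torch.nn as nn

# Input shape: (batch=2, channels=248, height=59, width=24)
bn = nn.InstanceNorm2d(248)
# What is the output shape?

Input shape: (2, 248, 59, 24)
Output shape: (2, 248, 59, 24)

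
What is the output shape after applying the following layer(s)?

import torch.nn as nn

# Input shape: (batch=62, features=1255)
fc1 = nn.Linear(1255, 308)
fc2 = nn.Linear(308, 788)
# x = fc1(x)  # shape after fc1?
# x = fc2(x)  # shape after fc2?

Input shape: (62, 1255)
  -> after fc1: (62, 308)
Output shape: (62, 788)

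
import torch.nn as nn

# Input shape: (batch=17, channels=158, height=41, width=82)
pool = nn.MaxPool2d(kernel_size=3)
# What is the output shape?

Input shape: (17, 158, 41, 82)
Output shape: (17, 158, 13, 27)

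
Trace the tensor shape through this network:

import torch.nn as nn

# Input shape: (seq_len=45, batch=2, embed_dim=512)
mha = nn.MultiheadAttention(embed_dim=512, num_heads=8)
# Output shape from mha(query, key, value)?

Input shape: (45, 2, 512)
Output shape: (45, 2, 512)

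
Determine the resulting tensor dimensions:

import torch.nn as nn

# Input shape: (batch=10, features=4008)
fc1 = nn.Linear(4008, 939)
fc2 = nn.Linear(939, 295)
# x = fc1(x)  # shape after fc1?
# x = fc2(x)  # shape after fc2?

Input shape: (10, 4008)
  -> after fc1: (10, 939)
Output shape: (10, 295)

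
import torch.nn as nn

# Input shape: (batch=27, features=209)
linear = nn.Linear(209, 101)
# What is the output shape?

Input shape: (27, 209)
Output shape: (27, 101)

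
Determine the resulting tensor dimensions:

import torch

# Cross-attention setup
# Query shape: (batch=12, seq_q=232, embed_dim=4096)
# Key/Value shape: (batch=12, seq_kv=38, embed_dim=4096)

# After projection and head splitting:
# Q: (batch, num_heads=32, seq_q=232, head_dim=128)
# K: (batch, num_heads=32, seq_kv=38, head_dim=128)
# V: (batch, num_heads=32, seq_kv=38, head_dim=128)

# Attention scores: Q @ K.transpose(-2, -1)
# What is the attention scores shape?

Input shape: (12, 232, 4096)
Output shape: (12, 32, 232, 38)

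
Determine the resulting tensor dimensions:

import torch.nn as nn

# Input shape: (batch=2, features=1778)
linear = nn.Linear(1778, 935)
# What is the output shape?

Input shape: (2, 1778)
Output shape: (2, 935)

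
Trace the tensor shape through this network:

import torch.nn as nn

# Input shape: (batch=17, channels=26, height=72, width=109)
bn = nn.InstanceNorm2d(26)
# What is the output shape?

Input shape: (17, 26, 72, 109)
Output shape: (17, 26, 72, 109)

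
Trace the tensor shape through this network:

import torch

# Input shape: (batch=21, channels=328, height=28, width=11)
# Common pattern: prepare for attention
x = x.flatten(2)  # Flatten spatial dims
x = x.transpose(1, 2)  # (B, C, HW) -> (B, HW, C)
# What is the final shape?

Input shape: (21, 328, 28, 11)
  -> after flatten(2): (21, 328, 308)
Output shape: (21, 308, 328)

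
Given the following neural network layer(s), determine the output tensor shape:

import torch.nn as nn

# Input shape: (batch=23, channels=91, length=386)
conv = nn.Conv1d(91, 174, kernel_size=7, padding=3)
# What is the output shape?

Input shape: (23, 91, 386)
Output shape: (23, 174, 386)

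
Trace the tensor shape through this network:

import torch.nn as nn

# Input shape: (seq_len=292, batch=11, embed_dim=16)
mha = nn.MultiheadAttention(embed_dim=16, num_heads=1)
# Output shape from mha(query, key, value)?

Input shape: (292, 11, 16)
Output shape: (292, 11, 16)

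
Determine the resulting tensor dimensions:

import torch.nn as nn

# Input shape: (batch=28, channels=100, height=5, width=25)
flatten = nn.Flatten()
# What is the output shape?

Input shape: (28, 100, 5, 25)
Output shape: (28, 12500)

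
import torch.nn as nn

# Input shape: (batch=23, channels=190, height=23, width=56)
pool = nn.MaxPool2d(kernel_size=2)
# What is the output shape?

Input shape: (23, 190, 23, 56)
Output shape: (23, 190, 11, 28)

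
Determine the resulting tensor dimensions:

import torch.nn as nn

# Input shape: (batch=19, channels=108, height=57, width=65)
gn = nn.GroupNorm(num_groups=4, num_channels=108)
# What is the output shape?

Input shape: (19, 108, 57, 65)
Output shape: (19, 108, 57, 65)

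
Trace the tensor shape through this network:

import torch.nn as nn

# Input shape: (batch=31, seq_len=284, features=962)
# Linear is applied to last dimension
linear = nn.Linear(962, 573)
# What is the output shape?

Input shape: (31, 284, 962)
Output shape: (31, 284, 573)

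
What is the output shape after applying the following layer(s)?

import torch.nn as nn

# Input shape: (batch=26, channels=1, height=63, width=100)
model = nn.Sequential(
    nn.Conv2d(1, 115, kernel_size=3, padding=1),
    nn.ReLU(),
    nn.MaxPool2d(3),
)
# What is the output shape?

Input shape: (26, 1, 63, 100)
  -> after Conv2d: (26, 115, 63, 100)
  -> after ReLU: (26, 115, 63, 100)
Output shape: (26, 115, 21, 33)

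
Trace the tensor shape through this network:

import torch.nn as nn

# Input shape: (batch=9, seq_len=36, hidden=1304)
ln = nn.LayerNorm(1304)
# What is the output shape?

Input shape: (9, 36, 1304)
Output shape: (9, 36, 1304)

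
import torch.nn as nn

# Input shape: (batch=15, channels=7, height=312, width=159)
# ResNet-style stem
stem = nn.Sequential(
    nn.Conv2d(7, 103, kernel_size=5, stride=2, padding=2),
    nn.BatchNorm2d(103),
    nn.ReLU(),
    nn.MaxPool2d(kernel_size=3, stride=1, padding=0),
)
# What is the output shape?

Input shape: (15, 7, 312, 159)
  -> after Conv2d 5x5 stride=2: (15, 103, 156, 80)
Output shape: (15, 103, 154, 78)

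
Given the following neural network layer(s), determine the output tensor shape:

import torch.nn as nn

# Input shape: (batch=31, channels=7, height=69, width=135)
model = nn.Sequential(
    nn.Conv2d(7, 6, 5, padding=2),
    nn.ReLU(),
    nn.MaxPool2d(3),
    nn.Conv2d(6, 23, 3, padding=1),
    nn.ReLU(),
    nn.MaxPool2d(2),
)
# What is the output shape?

Input shape: (31, 7, 69, 135)
  -> after first Conv2d: (31, 6, 69, 135)
  -> after first MaxPool2d: (31, 6, 23, 45)
  -> after second Conv2d: (31, 23, 23, 45)
Output shape: (31, 23, 11, 22)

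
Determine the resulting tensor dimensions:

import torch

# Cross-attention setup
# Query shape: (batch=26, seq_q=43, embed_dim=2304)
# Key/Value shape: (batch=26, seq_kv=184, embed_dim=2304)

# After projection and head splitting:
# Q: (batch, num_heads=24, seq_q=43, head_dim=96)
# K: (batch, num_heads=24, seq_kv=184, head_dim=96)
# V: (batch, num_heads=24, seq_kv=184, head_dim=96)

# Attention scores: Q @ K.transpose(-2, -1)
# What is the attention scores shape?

Input shape: (26, 43, 2304)
Output shape: (26, 24, 43, 184)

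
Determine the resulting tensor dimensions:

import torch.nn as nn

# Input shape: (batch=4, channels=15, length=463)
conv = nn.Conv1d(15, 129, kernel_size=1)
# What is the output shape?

Input shape: (4, 15, 463)
Output shape: (4, 129, 463)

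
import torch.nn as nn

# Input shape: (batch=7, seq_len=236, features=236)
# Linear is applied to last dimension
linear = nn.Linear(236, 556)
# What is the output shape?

Input shape: (7, 236, 236)
Output shape: (7, 236, 556)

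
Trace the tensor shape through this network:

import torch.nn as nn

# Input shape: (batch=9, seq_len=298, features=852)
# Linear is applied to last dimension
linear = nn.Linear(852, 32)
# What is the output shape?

Input shape: (9, 298, 852)
Output shape: (9, 298, 32)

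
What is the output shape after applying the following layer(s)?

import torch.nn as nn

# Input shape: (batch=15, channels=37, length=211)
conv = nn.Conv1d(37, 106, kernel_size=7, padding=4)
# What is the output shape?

Input shape: (15, 37, 211)
Output shape: (15, 106, 213)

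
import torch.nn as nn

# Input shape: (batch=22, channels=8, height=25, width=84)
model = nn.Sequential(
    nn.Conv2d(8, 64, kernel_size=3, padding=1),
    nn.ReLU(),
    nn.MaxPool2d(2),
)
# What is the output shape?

Input shape: (22, 8, 25, 84)
  -> after Conv2d: (22, 64, 25, 84)
  -> after ReLU: (22, 64, 25, 84)
Output shape: (22, 64, 12, 42)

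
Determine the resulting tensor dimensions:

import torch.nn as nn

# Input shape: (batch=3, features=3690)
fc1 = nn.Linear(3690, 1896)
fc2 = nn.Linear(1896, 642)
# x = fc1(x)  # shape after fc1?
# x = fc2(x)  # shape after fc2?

Input shape: (3, 3690)
  -> after fc1: (3, 1896)
Output shape: (3, 642)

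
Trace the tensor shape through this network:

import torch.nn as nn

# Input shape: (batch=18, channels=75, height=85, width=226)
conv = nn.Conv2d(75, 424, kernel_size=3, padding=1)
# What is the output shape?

Input shape: (18, 75, 85, 226)
Output shape: (18, 424, 85, 226)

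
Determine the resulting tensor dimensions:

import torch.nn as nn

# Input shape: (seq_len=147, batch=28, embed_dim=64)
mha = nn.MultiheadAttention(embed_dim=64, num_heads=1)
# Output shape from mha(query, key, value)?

Input shape: (147, 28, 64)
Output shape: (147, 28, 64)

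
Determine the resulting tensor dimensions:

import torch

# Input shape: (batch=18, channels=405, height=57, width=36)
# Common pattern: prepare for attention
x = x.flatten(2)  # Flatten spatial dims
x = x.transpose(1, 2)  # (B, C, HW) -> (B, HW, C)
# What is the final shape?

Input shape: (18, 405, 57, 36)
  -> after flatten(2): (18, 405, 2052)
Output shape: (18, 2052, 405)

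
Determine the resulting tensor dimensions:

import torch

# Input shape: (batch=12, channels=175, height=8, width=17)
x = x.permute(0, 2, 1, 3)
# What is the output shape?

Input shape: (12, 175, 8, 17)
Output shape: (12, 8, 175, 17)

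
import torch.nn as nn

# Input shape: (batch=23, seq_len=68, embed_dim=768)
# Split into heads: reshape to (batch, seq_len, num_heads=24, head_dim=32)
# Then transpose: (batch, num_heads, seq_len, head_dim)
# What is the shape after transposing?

Input shape: (23, 68, 768)
  -> after reshape: (23, 68, 24, 32)
Output shape: (23, 24, 68, 32)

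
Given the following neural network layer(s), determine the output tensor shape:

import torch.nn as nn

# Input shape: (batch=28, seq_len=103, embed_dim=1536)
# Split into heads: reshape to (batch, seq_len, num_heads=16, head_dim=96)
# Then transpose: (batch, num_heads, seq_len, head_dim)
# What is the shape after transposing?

Input shape: (28, 103, 1536)
  -> after reshape: (28, 103, 16, 96)
Output shape: (28, 16, 103, 96)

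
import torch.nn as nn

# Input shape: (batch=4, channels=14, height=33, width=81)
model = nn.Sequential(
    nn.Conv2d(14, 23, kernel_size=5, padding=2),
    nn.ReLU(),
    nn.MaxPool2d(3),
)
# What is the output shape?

Input shape: (4, 14, 33, 81)
  -> after Conv2d: (4, 23, 33, 81)
  -> after ReLU: (4, 23, 33, 81)
Output shape: (4, 23, 11, 27)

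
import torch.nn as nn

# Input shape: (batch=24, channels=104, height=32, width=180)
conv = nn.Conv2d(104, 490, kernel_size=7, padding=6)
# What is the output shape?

Input shape: (24, 104, 32, 180)
Output shape: (24, 490, 38, 186)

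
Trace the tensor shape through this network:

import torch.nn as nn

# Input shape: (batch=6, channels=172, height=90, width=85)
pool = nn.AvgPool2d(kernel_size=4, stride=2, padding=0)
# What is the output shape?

Input shape: (6, 172, 90, 85)
Output shape: (6, 172, 44, 41)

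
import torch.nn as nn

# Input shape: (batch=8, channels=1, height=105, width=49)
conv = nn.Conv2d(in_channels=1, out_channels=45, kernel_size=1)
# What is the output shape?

Input shape: (8, 1, 105, 49)
Output shape: (8, 45, 105, 49)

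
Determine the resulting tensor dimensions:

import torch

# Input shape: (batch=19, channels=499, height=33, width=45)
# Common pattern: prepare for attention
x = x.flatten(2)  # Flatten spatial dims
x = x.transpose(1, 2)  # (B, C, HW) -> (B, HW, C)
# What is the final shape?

Input shape: (19, 499, 33, 45)
  -> after flatten(2): (19, 499, 1485)
Output shape: (19, 1485, 499)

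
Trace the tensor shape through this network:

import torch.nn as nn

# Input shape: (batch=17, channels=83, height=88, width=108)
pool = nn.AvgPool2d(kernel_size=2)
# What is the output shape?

Input shape: (17, 83, 88, 108)
Output shape: (17, 83, 44, 54)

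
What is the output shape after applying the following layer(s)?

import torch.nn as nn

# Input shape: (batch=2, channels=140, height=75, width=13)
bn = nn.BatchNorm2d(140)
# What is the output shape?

Input shape: (2, 140, 75, 13)
Output shape: (2, 140, 75, 13)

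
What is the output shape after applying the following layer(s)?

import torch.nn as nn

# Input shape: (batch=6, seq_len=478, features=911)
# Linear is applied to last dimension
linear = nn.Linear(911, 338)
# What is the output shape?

Input shape: (6, 478, 911)
Output shape: (6, 478, 338)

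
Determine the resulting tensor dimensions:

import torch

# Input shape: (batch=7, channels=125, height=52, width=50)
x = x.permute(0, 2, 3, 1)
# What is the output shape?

Input shape: (7, 125, 52, 50)
Output shape: (7, 52, 50, 125)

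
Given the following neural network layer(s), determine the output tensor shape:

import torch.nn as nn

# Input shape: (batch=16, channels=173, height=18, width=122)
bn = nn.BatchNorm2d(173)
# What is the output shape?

Input shape: (16, 173, 18, 122)
Output shape: (16, 173, 18, 122)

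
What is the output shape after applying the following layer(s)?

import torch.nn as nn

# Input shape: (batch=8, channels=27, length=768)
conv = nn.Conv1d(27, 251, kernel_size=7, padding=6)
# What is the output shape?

Input shape: (8, 27, 768)
Output shape: (8, 251, 774)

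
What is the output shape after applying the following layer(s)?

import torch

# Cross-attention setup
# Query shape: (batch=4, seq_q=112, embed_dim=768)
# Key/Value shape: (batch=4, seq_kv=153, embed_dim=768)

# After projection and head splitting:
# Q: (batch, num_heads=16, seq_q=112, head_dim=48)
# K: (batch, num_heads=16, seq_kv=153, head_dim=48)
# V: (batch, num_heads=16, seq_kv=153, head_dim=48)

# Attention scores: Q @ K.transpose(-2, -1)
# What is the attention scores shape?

Input shape: (4, 112, 768)
Output shape: (4, 16, 112, 153)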